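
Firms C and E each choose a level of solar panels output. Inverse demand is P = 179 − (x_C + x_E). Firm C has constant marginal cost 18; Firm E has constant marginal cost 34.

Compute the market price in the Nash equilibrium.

77

Firm C's profit: π = x_C(179 − (x_C + x_E)) − 18x_C.
∂π/∂x_C = 161 − 2x_C − x_E = 0, so x_C = 80.5 − 0.5x_E.
By the same steps for E: x_E = 72.5 − 0.5x_C.
Substituting the second reaction function into the first: x_C = 80.5 − 0.5(72.5 − 0.5x_C), which gives 0.75x_C = 44.25 ⇒ x_C = 59.
Then x_E = 72.5 − 0.5·59 = 43.
Equilibrium price: P = 179 − 102 = 77.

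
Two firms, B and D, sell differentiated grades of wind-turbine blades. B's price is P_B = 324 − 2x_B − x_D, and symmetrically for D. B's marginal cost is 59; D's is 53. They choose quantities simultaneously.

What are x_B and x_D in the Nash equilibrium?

52.6, 54.6

Firm B's profit: π = x_B(324 − 2x_B − x_D) − 59x_B.
∂π/∂x_B = 265 − 4x_B − x_D = 0 ⇒ x_B = 66.25 − 0.25x_D.
Similarly x_D = 67.75 − 0.25x_B.
Plugging x_D into B's best response: x_B = 66.25 − 0.25(67.75 − 0.25x_B) ⇒ 0.9375x_B = 49.3125, so x_B = 52.6.
Then x_D = 67.75 − 0.25·52.6 = 54.6.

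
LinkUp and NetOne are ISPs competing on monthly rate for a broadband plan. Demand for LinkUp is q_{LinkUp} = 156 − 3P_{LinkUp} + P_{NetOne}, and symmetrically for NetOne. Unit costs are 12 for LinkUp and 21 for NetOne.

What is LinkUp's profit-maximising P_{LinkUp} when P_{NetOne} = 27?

36.5

LinkUp's profit: π = (P_{LinkUp} − 12)(156 − 3P_{LinkUp} + P_{NetOne}).
∂π/∂P_{LinkUp} = 192 − 6P_{LinkUp} + P_{NetOne} = 0 ⇒ P_{LinkUp} = 32 + (1/6)P_{NetOne}.
At P_{NetOne} = 27: P_{LinkUp} = 32 + (1/6)·27 = 36.5.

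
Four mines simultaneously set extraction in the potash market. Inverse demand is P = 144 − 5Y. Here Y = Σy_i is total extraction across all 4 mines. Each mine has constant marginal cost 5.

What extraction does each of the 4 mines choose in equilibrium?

A representative mine's profit is π_i = y_i(144 − 5Y) − 5y_i, with Y = y_i + Σ_{j≠i} y_j.
First-order condition: 139 − 10y_i − 5Σ_{j≠i} y_j = 0.
Imposing symmetry (y_j = y for all j) turns Σ_{j≠i} y_j into 3y, so 139 = 25y and y = 5.56.

5.56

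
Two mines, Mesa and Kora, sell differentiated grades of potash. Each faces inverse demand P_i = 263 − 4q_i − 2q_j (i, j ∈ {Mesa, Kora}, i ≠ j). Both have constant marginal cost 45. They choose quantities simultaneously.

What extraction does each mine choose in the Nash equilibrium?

21.8

Mine Mesa's profit: π = q_{Mesa}(263 − 4q_{Mesa} − 2q_{Kora}) − 45q_{Mesa}.
∂π/∂q_{Mesa} = 218 − 8q_{Mesa} − 2q_{Kora} = 0 ⇒ q_{Mesa} = 27.25 − 0.25q_{Kora}.
Setting q_{Mesa} = q_{Kora} in the reaction function: q_{Mesa} = 27.25 − 0.25q_{Mesa}, so q_{Mesa} = 27.25 / 1.25 = 21.8.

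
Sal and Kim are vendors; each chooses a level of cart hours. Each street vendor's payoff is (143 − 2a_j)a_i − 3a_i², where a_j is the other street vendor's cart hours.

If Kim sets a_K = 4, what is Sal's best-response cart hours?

Sal's payoff is (143 − 2a_K)a_S − 3a_S².
∂π/∂a_S = 143 − 2a_K − 6a_S = 0, so a_S = 143/6 − (1/3)a_K.
At a_K = 4: a_S = 143/6 − (1/3)·4 = 22.5.

22.5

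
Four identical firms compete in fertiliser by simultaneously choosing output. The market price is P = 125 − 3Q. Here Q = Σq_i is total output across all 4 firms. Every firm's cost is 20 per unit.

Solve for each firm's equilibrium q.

7

A representative firm's profit is π_i = q_i(125 − 3Q) − 20q_i, with Q = q_i + Σ_{j≠i} q_j.
First-order condition: 105 − 6q_i − 3Σ_{j≠i} q_j = 0.
Imposing symmetry (q_j = q for all j) turns Σ_{j≠i} q_j into 3q, so 105 = 15q and q = 7.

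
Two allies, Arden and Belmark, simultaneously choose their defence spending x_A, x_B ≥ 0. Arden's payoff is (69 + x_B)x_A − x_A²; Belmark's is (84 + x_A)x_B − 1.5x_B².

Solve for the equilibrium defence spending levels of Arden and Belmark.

58.2, 47.4

Expanding Arden's payoff: 69x_A + x_Bx_A − x_A².
∂π/∂x_A = 69 + x_B − 2x_A = 0, so x_A = 34.5 + 0.5x_B.
Likewise for Belmark: x_B = 28 + (1/3)x_A.
Solving the two reaction functions simultaneously: (1 − (0.5)(1/3))x_A = 34.5 + 0.5·28, so (5/6)x_A = 48.5 and x_A = 58.2.
Then x_B = 28 + (1/3)·58.2 = 47.4.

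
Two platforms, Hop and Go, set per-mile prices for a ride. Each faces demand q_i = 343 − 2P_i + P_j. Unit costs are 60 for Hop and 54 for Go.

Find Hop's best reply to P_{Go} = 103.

141.5

Hop's profit: π = (P_{Hop} − 60)(343 − 2P_{Hop} + P_{Go}).
∂π/∂P_{Hop} = 463 − 4P_{Hop} + P_{Go} = 0 ⇒ P_{Hop} = 115.75 + 0.25P_{Go}.
At P_{Go} = 103: P_{Hop} = 115.75 + 0.25·103 = 141.5.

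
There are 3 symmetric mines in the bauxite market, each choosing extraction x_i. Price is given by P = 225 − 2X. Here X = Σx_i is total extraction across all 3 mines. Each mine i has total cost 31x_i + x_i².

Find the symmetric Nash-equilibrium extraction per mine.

A representative mine's profit is π_i = x_i(225 − 2X) − 31x_i − x_i², with X = x_i + Σ_{j≠i} x_j.
First-order condition: 194 − 6x_i − 2Σ_{j≠i} x_j = 0.
Imposing symmetry (x_j = x for all j) turns Σ_{j≠i} x_j into 2x, so 194 = 10x and x = 19.4.

19.4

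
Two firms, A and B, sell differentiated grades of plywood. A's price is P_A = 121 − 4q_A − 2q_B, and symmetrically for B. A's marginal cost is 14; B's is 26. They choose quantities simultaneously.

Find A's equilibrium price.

58.4

Firm A's profit: π = q_A(121 − 4q_A − 2q_B) − 14q_A.
∂π/∂q_A = 107 − 8q_A − 2q_B = 0 ⇒ q_A = 13.375 − 0.25q_B.
Similarly q_B = 11.875 − 0.25q_A.
Solving the two reaction functions simultaneously: (1 − (−0.25)(−0.25))q_A = 13.375 − 0.25·11.875, so 0.9375q_A = 333/32 and q_A = 11.1.
Then q_B = 11.875 − 0.25·11.1 = 9.1.
P_A = 121 − 4·11.1 − 2·9.1 = 58.4.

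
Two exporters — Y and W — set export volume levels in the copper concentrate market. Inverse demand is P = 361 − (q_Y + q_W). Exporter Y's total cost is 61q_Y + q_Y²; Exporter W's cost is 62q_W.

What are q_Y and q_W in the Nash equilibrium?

43, 128

Exporter Y's profit: π = q_Y(361 − (q_Y + q_W)) − 61q_Y − q_Y².
∂π/∂q_Y = 300 − 4q_Y − q_W = 0, so q_Y = 75 − 0.25q_W.
For W: ∂π/∂q_W = 299 − 2q_W − q_Y = 0 ⇒ q_W = 149.5 − 0.5q_Y.
Substituting the second reaction function into the first: q_Y = 75 − 0.25(149.5 − 0.5q_Y), which gives 0.875q_Y = 37.625 ⇒ q_Y = 43.
Then q_W = 149.5 − 0.5·43 = 128.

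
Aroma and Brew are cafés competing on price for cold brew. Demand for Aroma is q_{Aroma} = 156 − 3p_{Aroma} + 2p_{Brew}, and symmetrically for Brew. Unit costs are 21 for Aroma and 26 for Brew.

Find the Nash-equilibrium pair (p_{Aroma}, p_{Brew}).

55.6875, 57.5625

Aroma's profit: π = (p_{Aroma} − 21)(156 − 3p_{Aroma} + 2p_{Brew}).
∂π/∂p_{Aroma} = 219 − 6p_{Aroma} + 2p_{Brew} = 0 ⇒ p_{Aroma} = 36.5 + (1/3)p_{Brew}.
Similarly p_{Brew} = 39 + (1/3)p_{Aroma}.
Substituting the second reaction function into the first: p_{Aroma} = 36.5 + (1/3)(39 + (1/3)p_{Aroma}), which gives (8/9)p_{Aroma} = 49.5 ⇒ p_{Aroma} = 55.6875.
Then p_{Brew} = 39 + (1/3)·55.6875 = 57.5625.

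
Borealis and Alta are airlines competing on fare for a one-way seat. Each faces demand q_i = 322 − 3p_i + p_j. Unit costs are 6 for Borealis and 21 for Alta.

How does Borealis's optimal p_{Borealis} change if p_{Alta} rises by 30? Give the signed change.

Borealis's profit: π = (p_{Borealis} − 6)(322 − 3p_{Borealis} + p_{Alta}).
∂π/∂p_{Borealis} = 340 − 6p_{Borealis} + p_{Alta} = 0 ⇒ p_{Borealis} = 170/3 + (1/6)p_{Alta}.
The reaction-function slope is 1/6, so a 30-unit rise in p_{Alta} moves p_{Borealis} by 1/6 × 30 = 5. Borealis's best response rises — the actions are strategic complements.

5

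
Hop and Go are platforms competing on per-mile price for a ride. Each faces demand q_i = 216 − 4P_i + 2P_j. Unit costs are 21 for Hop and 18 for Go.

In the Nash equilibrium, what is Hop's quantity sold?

114.4

Hop's profit: π = (P_{Hop} − 21)(216 − 4P_{Hop} + 2P_{Go}).
∂π/∂P_{Hop} = 300 − 8P_{Hop} + 2P_{Go} = 0 ⇒ P_{Hop} = 37.5 + 0.25P_{Go}.
Similarly P_{Go} = 36 + 0.25P_{Hop}.
Plugging P_{Go} into Hop's best response: P_{Hop} = 37.5 + 0.25(36 + 0.25P_{Hop}) ⇒ 0.9375P_{Hop} = 46.5, so P_{Hop} = 49.6.
Then P_{Go} = 36 + 0.25·49.6 = 48.4.
q_{Hop} = 216 − 4·49.6 + 2·48.4 = 114.4.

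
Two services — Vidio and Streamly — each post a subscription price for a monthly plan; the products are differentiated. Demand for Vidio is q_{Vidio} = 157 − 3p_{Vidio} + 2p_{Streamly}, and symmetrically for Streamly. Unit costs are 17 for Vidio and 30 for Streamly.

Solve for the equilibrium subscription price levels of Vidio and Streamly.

Vidio's profit: π = (p_{Vidio} − 17)(157 − 3p_{Vidio} + 2p_{Streamly}).
∂π/∂p_{Vidio} = 208 − 6p_{Vidio} + 2p_{Streamly} = 0 ⇒ p_{Vidio} = 104/3 + (1/3)p_{Streamly}.
Similarly p_{Streamly} = 247/6 + (1/3)p_{Vidio}.
Solving the two reaction functions simultaneously: (1 − (1/3)(1/3))p_{Vidio} = 104/3 + (1/3)·(247/6), so (8/9)p_{Vidio} = 871/18 and p_{Vidio} = 54.4375.
Then p_{Streamly} = 247/6 + (1/3)·54.4375 = 59.3125.

54.4375, 59.3125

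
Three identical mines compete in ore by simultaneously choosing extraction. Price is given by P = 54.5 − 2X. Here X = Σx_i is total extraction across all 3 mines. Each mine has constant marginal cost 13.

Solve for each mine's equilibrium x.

A representative mine's profit is π_i = x_i(54.5 − 2X) − 13x_i, with X = x_i + Σ_{j≠i} x_j.
First-order condition: 41.5 − 4x_i − 2Σ_{j≠i} x_j = 0.
Imposing symmetry (x_j = x for all j) turns Σ_{j≠i} x_j into 2x, so 41.5 = 8x and x = 5.1875.

5.1875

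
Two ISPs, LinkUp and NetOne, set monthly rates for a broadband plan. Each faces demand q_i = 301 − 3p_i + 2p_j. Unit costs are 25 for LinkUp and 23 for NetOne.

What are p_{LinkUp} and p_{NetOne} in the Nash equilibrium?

93.625, 92.875

LinkUp's profit: π = (p_{LinkUp} − 25)(301 − 3p_{LinkUp} + 2p_{NetOne}).
∂π/∂p_{LinkUp} = 376 − 6p_{LinkUp} + 2p_{NetOne} = 0 ⇒ p_{LinkUp} = 188/3 + (1/3)p_{NetOne}.
Similarly p_{NetOne} = 185/3 + (1/3)p_{LinkUp}.
Substituting the second reaction function into the first: p_{LinkUp} = 188/3 + (1/3)(185/3 + (1/3)p_{LinkUp}), which gives (8/9)p_{LinkUp} = 749/9 ⇒ p_{LinkUp} = 93.625.
Then p_{NetOne} = 185/3 + (1/3)·93.625 = 92.875.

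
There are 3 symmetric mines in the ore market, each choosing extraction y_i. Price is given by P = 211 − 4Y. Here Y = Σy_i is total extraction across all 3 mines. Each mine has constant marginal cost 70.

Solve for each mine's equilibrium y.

A representative mine's profit is π_i = y_i(211 − 4Y) − 70y_i, with Y = y_i + Σ_{j≠i} y_j.
First-order condition: 141 − 8y_i − 4Σ_{j≠i} y_j = 0.
With identical mines, set every y_j = y: then 141 − 8y − 8y = 0, i.e. y = 141/16 = 8.8125.

8.8125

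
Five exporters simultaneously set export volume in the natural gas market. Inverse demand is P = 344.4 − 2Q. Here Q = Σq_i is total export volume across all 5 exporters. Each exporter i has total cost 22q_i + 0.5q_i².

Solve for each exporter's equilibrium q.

A representative exporter's profit is π_i = q_i(344.4 − 2Q) − 22q_i − 0.5q_i², with Q = q_i + Σ_{j≠i} q_j.
First-order condition: 322.4 − 5q_i − 2Σ_{j≠i} q_j = 0.
In a symmetric equilibrium every exporter chooses the same q, so Σ_{j≠i} q_j = 4q. The condition becomes 322.4 − 13q = 0, giving q = 322.4/13 = 24.8.

24.8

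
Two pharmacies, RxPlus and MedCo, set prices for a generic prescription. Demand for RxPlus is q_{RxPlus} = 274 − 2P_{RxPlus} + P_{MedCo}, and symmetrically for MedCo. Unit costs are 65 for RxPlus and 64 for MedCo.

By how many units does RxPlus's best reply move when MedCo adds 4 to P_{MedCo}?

1

RxPlus's profit: π = (P_{RxPlus} − 65)(274 − 2P_{RxPlus} + P_{MedCo}).
∂π/∂P_{RxPlus} = 404 − 4P_{RxPlus} + P_{MedCo} = 0 ⇒ P_{RxPlus} = 101 + 0.25P_{MedCo}.
The reaction-function slope is 0.25, so a 4-unit rise in P_{MedCo} moves P_{RxPlus} by 0.25 × 4 = 1. RxPlus's best response rises — the actions are strategic complements.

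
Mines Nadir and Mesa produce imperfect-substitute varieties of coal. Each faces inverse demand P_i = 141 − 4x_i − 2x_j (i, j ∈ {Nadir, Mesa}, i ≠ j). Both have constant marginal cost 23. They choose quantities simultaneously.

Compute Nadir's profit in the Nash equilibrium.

556.96

Mine Nadir's profit: π = x_{Nadir}(141 − 4x_{Nadir} − 2x_{Mesa}) − 23x_{Nadir}.
∂π/∂x_{Nadir} = 118 − 8x_{Nadir} − 2x_{Mesa} = 0 ⇒ x_{Nadir} = 14.75 − 0.25x_{Mesa}.
Setting x_{Nadir} = x_{Mesa} in the reaction function: x_{Nadir} = 14.75 − 0.25x_{Nadir}, so x_{Nadir} = 14.75 / 1.25 = 11.8.
P_{Nadir} = 141 − 4·11.8 − 2·11.8 = 70.2.
Profit = (70.2 − 23)·11.8 = 556.96.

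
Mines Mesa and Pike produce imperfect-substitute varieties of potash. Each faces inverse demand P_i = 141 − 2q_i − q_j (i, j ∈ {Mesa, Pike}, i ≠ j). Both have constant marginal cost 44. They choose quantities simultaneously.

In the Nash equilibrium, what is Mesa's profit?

Mine Mesa's profit: π = q_{Mesa}(141 − 2q_{Mesa} − q_{Pike}) − 44q_{Mesa}.
∂π/∂q_{Mesa} = 97 − 4q_{Mesa} − q_{Pike} = 0 ⇒ q_{Mesa} = 24.25 − 0.25q_{Pike}.
By symmetry q_{Pike} = q_{Mesa}; substituting into the reaction function, 1.25q_{Mesa} = 24.25 and q_{Mesa} = 19.4.
P_{Mesa} = 141 − 2·19.4 − 19.4 = 82.8.
Profit = (82.8 − 44)·19.4 = 752.72.

752.72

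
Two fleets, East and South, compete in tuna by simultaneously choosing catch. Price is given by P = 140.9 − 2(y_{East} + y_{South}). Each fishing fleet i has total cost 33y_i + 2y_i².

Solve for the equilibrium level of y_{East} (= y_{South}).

10.79

Fishing fleet East's profit: π = y_{East}(140.9 − 2(y_{East} + y_{South})) − 33y_{East} − 2y_{East}².
∂π/∂y_{East} = 107.9 − 8y_{East} − 2y_{South} = 0, so y_{East} = 13.4875 − 0.25y_{South}.
The game is symmetric, so in equilibrium y_{South} = y_{East}: the reaction function gives 1.25y_{East} = 13.4875, hence y_{East} = 10.79.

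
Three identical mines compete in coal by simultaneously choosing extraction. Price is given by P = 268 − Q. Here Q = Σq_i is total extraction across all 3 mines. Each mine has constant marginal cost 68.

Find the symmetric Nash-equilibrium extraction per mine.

A representative mine's profit is π_i = q_i(268 − Q) − 68q_i, with Q = q_i + Σ_{j≠i} q_j.
First-order condition: 200 − 2q_i − Σ_{j≠i} q_j = 0.
With identical mines, set every q_j = q: then 200 − 2q − 2q = 0, i.e. q = 200/4 = 50.

50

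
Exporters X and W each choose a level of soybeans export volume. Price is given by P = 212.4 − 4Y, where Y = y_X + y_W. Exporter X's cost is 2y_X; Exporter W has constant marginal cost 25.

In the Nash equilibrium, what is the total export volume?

33.15

Exporter X's profit: π = y_X(212.4 − 4(y_X + y_W)) − 2y_X.
∂π/∂y_X = 210.4 − 8y_X − 4y_W = 0, so y_X = 26.3 − 0.5y_W.
By the same steps for W: y_W = 23.425 − 0.5y_X.
Substituting the second reaction function into the first: y_X = 26.3 − 0.5(23.425 − 0.5y_X), which gives 0.75y_X = 14.5875 ⇒ y_X = 19.45.
Then y_W = 23.425 − 0.5·19.45 = 13.7.
Total export volume: 19.45 + 13.7 = 33.15.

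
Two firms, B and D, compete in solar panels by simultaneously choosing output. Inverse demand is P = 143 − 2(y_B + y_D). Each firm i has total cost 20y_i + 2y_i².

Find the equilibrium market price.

Firm B's profit: π = y_B(143 − 2(y_B + y_D)) − 20y_B − 2y_B².
∂π/∂y_B = 123 − 8y_B − 2y_D = 0, so y_B = 15.375 − 0.25y_D.
By symmetry y_D = y_B; substituting into the reaction function, 1.25y_B = 15.375 and y_B = 12.3.
Equilibrium price: P = 143 − 2·24.6 = 93.8.

93.8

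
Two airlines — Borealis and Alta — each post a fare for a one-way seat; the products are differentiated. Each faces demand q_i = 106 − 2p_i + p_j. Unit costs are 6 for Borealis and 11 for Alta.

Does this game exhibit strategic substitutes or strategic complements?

strategic complements

Borealis's profit: π = (p_{Borealis} − 6)(106 − 2p_{Borealis} + p_{Alta}).
∂π/∂p_{Borealis} = 118 − 4p_{Borealis} + p_{Alta} = 0 ⇒ p_{Borealis} = 29.5 + 0.25p_{Alta}.
The best-response slope dp_{Borealis}/dp_{Alta} = 0.25 > 0: the reaction function is upward-sloping, so the choices are strategic complements.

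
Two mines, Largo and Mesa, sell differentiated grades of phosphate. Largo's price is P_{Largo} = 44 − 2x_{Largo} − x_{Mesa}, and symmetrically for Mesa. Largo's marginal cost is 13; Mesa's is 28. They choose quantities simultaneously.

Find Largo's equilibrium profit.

Mine Largo's profit: π = x_{Largo}(44 − 2x_{Largo} − x_{Mesa}) − 13x_{Largo}.
∂π/∂x_{Largo} = 31 − 4x_{Largo} − x_{Mesa} = 0 ⇒ x_{Largo} = 7.75 − 0.25x_{Mesa}.
Similarly x_{Mesa} = 4 − 0.25x_{Largo}.
Plugging x_{Mesa} into Largo's best response: x_{Largo} = 7.75 − 0.25(4 − 0.25x_{Largo}) ⇒ 0.9375x_{Largo} = 6.75, so x_{Largo} = 7.2.
Then x_{Mesa} = 4 − 0.25·7.2 = 2.2.
P_{Largo} = 44 − 2·7.2 − 2.2 = 27.4.
Profit = (27.4 − 13)·7.2 = 103.68.

103.68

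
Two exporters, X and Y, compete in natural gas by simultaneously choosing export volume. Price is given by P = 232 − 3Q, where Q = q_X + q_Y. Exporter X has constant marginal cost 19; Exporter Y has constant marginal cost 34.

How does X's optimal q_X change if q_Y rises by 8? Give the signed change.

-4

Exporter X's profit: π = q_X(232 − 3(q_X + q_Y)) − 19q_X.
∂π/∂q_X = 213 − 6q_X − 3q_Y = 0, so q_X = 35.5 − 0.5q_Y.
The reaction-function slope is −0.5, so an 8-unit rise in q_Y moves q_X by −0.5 × 8 = −4. X's best response falls — the actions are strategic substitutes.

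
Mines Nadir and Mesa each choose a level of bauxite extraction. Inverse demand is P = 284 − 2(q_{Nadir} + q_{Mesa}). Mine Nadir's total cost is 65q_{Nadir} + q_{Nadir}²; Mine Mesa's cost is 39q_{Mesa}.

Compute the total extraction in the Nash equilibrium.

70.9

Mine Nadir's profit: π = q_{Nadir}(284 − 2(q_{Nadir} + q_{Mesa})) − 65q_{Nadir} − q_{Nadir}².
∂π/∂q_{Nadir} = 219 − 6q_{Nadir} − 2q_{Mesa} = 0, so q_{Nadir} = 36.5 − (1/3)q_{Mesa}.
For Mesa: ∂π/∂q_{Mesa} = 245 − 4q_{Mesa} − 2q_{Nadir} = 0 ⇒ q_{Mesa} = 61.25 − 0.5q_{Nadir}.
Solving the two reaction functions simultaneously: (1 − (−1/3)(−0.5))q_{Nadir} = 36.5 − (1/3)·61.25, so (5/6)q_{Nadir} = 193/12 and q_{Nadir} = 19.3.
Then q_{Mesa} = 61.25 − 0.5·19.3 = 51.6.
Total extraction: 19.3 + 51.6 = 70.9.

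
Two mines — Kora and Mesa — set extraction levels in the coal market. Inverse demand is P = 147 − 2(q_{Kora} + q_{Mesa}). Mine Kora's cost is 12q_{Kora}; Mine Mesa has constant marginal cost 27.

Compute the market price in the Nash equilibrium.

62

Mine Kora's profit: π = q_{Kora}(147 − 2(q_{Kora} + q_{Mesa})) − 12q_{Kora}.
∂π/∂q_{Kora} = 135 − 4q_{Kora} − 2q_{Mesa} = 0, so q_{Kora} = 33.75 − 0.5q_{Mesa}.
By the same steps for Mesa: q_{Mesa} = 30 − 0.5q_{Kora}.
Solving the two reaction functions simultaneously: (1 − (−0.5)(−0.5))q_{Kora} = 33.75 − 0.5·30, so 0.75q_{Kora} = 18.75 and q_{Kora} = 25.
Then q_{Mesa} = 30 − 0.5·25 = 17.5.
Equilibrium price: P = 147 − 2·42.5 = 62.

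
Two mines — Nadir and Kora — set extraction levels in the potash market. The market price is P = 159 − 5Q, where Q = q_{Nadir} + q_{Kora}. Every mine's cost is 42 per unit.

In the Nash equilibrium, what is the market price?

Mine Nadir's profit: π = q_{Nadir}(159 − 5(q_{Nadir} + q_{Kora})) − 42q_{Nadir}.
∂π/∂q_{Nadir} = 117 − 10q_{Nadir} − 5q_{Kora} = 0, so q_{Nadir} = 11.7 − 0.5q_{Kora}.
Setting q_{Nadir} = q_{Kora} in the reaction function: q_{Nadir} = 11.7 − 0.5q_{Nadir}, so q_{Nadir} = 11.7 / 1.5 = 7.8.
Equilibrium price: P = 159 − 5·15.6 = 81.

81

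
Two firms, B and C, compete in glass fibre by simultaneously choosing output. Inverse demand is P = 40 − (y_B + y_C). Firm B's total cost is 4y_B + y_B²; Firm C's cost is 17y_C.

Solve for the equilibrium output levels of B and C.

7, 8

Firm B's profit: π = y_B(40 − (y_B + y_C)) − 4y_B − y_B².
∂π/∂y_B = 36 − 4y_B − y_C = 0, so y_B = 9 − 0.25y_C.
For C: ∂π/∂y_C = 23 − 2y_C − y_B = 0 ⇒ y_C = 11.5 − 0.5y_B.
Plugging y_C into B's best response: y_B = 9 − 0.25(11.5 − 0.5y_B) ⇒ 0.875y_B = 6.125, so y_B = 7.
Then y_C = 11.5 − 0.5·7 = 8.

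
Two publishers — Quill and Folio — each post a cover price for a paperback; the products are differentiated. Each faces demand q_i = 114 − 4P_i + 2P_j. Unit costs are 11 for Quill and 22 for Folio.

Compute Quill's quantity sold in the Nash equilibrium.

Quill's profit: π = (P_{Quill} − 11)(114 − 4P_{Quill} + 2P_{Folio}).
∂π/∂P_{Quill} = 158 − 8P_{Quill} + 2P_{Folio} = 0 ⇒ P_{Quill} = 19.75 + 0.25P_{Folio}.
Similarly P_{Folio} = 25.25 + 0.25P_{Quill}.
Plugging P_{Folio} into Quill's best response: P_{Quill} = 19.75 + 0.25(25.25 + 0.25P_{Quill}) ⇒ 0.9375P_{Quill} = 26.0625, so P_{Quill} = 27.8.
Then P_{Folio} = 25.25 + 0.25·27.8 = 32.2.
q_{Quill} = 114 − 4·27.8 + 2·32.2 = 67.2.

67.2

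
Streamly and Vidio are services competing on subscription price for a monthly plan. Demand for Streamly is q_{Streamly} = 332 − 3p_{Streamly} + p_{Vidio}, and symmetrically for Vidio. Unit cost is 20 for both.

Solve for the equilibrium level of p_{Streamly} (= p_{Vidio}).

Streamly's profit: π = (p_{Streamly} − 20)(332 − 3p_{Streamly} + p_{Vidio}).
∂π/∂p_{Streamly} = 392 − 6p_{Streamly} + p_{Vidio} = 0 ⇒ p_{Streamly} = 196/3 + (1/6)p_{Vidio}.
By symmetry p_{Vidio} = p_{Streamly}; substituting into the reaction function, (5/6)p_{Streamly} = 196/3 and p_{Streamly} = 78.4.

78.4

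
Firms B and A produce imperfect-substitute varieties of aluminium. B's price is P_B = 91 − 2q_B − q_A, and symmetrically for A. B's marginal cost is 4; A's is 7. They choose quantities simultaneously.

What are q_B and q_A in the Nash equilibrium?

17.6, 16.6

Firm B's profit: π = q_B(91 − 2q_B − q_A) − 4q_B.
∂π/∂q_B = 87 − 4q_B − q_A = 0 ⇒ q_B = 21.75 − 0.25q_A.
Similarly q_A = 21 − 0.25q_B.
Solving the two reaction functions simultaneously: (1 − (−0.25)(−0.25))q_B = 21.75 − 0.25·21, so 0.9375q_B = 16.5 and q_B = 17.6.
Then q_A = 21 − 0.25·17.6 = 16.6.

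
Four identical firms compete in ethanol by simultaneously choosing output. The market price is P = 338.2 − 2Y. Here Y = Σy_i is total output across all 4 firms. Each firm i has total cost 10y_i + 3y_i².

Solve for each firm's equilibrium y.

A representative firm's profit is π_i = y_i(338.2 − 2Y) − 10y_i − 3y_i², with Y = y_i + Σ_{j≠i} y_j.
First-order condition: 328.2 − 10y_i − 2Σ_{j≠i} y_j = 0.
In a symmetric equilibrium every firm chooses the same y, so Σ_{j≠i} y_j = 3y. The condition becomes 328.2 − 16y = 0, giving y = 328.2/16 = 20.5125.

20.5125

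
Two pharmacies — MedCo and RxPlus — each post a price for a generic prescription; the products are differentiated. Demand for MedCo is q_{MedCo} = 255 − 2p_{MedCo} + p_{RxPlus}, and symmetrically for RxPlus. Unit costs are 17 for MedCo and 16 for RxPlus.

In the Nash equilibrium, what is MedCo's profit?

12545.28

MedCo's profit: π = (p_{MedCo} − 17)(255 − 2p_{MedCo} + p_{RxPlus}).
∂π/∂p_{MedCo} = 289 − 4p_{MedCo} + p_{RxPlus} = 0 ⇒ p_{MedCo} = 72.25 + 0.25p_{RxPlus}.
Similarly p_{RxPlus} = 71.75 + 0.25p_{MedCo}.
Substituting the second reaction function into the first: p_{MedCo} = 72.25 + 0.25(71.75 + 0.25p_{MedCo}), which gives 0.9375p_{MedCo} = 90.1875 ⇒ p_{MedCo} = 96.2.
Then p_{RxPlus} = 71.75 + 0.25·96.2 = 95.8.
q_{MedCo} = 255 − 2·96.2 + 95.8 = 158.4.
Profit = (96.2 − 17)·158.4 = 12545.28.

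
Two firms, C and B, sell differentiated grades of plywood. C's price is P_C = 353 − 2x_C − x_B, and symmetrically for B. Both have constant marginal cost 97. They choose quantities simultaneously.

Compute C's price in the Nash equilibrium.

Firm C's profit: π = x_C(353 − 2x_C − x_B) − 97x_C.
∂π/∂x_C = 256 − 4x_C − x_B = 0 ⇒ x_C = 64 − 0.25x_B.
By symmetry x_B = x_C; substituting into the reaction function, 1.25x_C = 64 and x_C = 51.2.
P_C = 353 − 2·51.2 − 51.2 = 199.4.

199.4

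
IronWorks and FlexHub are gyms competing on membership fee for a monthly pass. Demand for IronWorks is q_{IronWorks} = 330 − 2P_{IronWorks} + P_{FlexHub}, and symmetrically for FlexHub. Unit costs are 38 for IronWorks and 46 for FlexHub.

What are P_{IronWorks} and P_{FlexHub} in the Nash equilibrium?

IronWorks's profit: π = (P_{IronWorks} − 38)(330 − 2P_{IronWorks} + P_{FlexHub}).
∂π/∂P_{IronWorks} = 406 − 4P_{IronWorks} + P_{FlexHub} = 0 ⇒ P_{IronWorks} = 101.5 + 0.25P_{FlexHub}.
Similarly P_{FlexHub} = 105.5 + 0.25P_{IronWorks}.
Solving the two reaction functions simultaneously: (1 − (0.25)(0.25))P_{IronWorks} = 101.5 + 0.25·105.5, so 0.9375P_{IronWorks} = 127.875 and P_{IronWorks} = 136.4.
Then P_{FlexHub} = 105.5 + 0.25·136.4 = 139.6.

136.4, 139.6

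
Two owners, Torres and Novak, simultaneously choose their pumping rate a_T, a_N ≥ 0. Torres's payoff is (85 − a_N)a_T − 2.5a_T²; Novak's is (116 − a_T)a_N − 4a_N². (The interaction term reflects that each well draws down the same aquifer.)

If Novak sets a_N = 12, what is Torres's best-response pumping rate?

14.6

Expanding Torres's payoff: 85a_T − a_Na_T − 2.5a_T².
∂π/∂a_T = 85 − a_N − 5a_T = 0, so a_T = 17 − 0.2a_N.
At a_N = 12: a_T = 17 − 0.2·12 = 14.6.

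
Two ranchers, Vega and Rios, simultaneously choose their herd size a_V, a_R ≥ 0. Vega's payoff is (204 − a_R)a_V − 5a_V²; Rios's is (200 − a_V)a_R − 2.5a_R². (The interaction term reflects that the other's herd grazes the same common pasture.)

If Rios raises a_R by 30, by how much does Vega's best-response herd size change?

-3

Expanding Vega's payoff: 204a_V − a_Ra_V − 5a_V².
∂π/∂a_V = 204 − a_R − 10a_V = 0, so a_V = 20.4 − 0.1a_R.
The reaction-function slope is −0.1, so a 30-unit rise in a_R moves a_V by −0.1 × 30 = −3. Vega's best response falls — the actions are strategic substitutes.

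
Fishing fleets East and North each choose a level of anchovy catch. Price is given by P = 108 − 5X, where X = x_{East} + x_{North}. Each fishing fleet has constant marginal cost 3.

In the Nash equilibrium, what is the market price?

38

Fishing fleet East's profit: π = x_{East}(108 − 5(x_{East} + x_{North})) − 3x_{East}.
∂π/∂x_{East} = 105 − 10x_{East} − 5x_{North} = 0, so x_{East} = 10.5 − 0.5x_{North}.
By symmetry x_{North} = x_{East}; substituting into the reaction function, 1.5x_{East} = 10.5 and x_{East} = 7.
Equilibrium price: P = 108 − 5·14 = 38.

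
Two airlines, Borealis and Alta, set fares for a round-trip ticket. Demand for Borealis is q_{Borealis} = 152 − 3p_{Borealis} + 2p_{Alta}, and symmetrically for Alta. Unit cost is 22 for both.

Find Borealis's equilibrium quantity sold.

97.5

Borealis's profit: π = (p_{Borealis} − 22)(152 − 3p_{Borealis} + 2p_{Alta}).
∂π/∂p_{Borealis} = 218 − 6p_{Borealis} + 2p_{Alta} = 0 ⇒ p_{Borealis} = 109/3 + (1/3)p_{Alta}.
Setting p_{Borealis} = p_{Alta} in the reaction function: p_{Borealis} = 109/3 + (1/3)p_{Borealis}, so p_{Borealis} = (109/3) / (2/3) = 54.5.
q_{Borealis} = 152 − 3·54.5 + 2·54.5 = 97.5.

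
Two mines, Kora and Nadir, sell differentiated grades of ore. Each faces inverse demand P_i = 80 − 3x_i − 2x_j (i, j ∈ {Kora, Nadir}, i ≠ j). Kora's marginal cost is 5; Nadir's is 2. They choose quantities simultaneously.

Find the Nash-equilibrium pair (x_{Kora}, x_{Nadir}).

9.1875, 9.9375

Mine Kora's profit: π = x_{Kora}(80 − 3x_{Kora} − 2x_{Nadir}) − 5x_{Kora}.
∂π/∂x_{Kora} = 75 − 6x_{Kora} − 2x_{Nadir} = 0 ⇒ x_{Kora} = 12.5 − (1/3)x_{Nadir}.
Similarly x_{Nadir} = 13 − (1/3)x_{Kora}.
Plugging x_{Nadir} into Kora's best response: x_{Kora} = 12.5 − (1/3)(13 − (1/3)x_{Kora}) ⇒ (8/9)x_{Kora} = 49/6, so x_{Kora} = 9.1875.
Then x_{Nadir} = 13 − (1/3)·9.1875 = 9.9375.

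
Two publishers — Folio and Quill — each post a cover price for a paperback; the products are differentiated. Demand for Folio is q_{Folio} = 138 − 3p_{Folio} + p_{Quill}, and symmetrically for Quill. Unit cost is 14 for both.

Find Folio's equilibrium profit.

Folio's profit: π = (p_{Folio} − 14)(138 − 3p_{Folio} + p_{Quill}).
∂π/∂p_{Folio} = 180 − 6p_{Folio} + p_{Quill} = 0 ⇒ p_{Folio} = 30 + (1/6)p_{Quill}.
Setting p_{Folio} = p_{Quill} in the reaction function: p_{Folio} = 30 + (1/6)p_{Folio}, so p_{Folio} = 30 / (5/6) = 36.
q_{Folio} = 138 − 3·36 + 36 = 66.
Profit = (36 − 14)·66 = 1452.

1452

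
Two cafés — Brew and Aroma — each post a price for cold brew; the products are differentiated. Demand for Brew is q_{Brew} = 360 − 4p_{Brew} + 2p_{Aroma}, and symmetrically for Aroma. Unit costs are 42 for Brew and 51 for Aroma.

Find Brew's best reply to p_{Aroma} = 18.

Brew's profit: π = (p_{Brew} − 42)(360 − 4p_{Brew} + 2p_{Aroma}).
∂π/∂p_{Brew} = 528 − 8p_{Brew} + 2p_{Aroma} = 0 ⇒ p_{Brew} = 66 + 0.25p_{Aroma}.
At p_{Aroma} = 18: p_{Brew} = 66 + 0.25·18 = 70.5.

70.5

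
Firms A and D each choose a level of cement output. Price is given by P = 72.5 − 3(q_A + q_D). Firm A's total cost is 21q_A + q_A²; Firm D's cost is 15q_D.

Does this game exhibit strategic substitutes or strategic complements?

strategic substitutes

Firm A's profit: π = q_A(72.5 − 3(q_A + q_D)) − 21q_A − q_A².
∂π/∂q_A = 51.5 − 8q_A − 3q_D = 0, so q_A = 6.4375 − 0.375q_D.
The best-response slope dq_A/dq_D = −0.375 < 0: the reaction function is downward-sloping, so the choices are strategic substitutes.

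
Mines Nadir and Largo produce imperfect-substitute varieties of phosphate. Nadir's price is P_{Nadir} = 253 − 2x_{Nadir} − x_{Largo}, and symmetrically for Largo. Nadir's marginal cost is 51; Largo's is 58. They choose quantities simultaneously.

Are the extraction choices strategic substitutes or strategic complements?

strategic substitutes

Mine Nadir's profit: π = x_{Nadir}(253 − 2x_{Nadir} − x_{Largo}) − 51x_{Nadir}.
∂π/∂x_{Nadir} = 202 − 4x_{Nadir} − x_{Largo} = 0 ⇒ x_{Nadir} = 50.5 − 0.25x_{Largo}.
The best-response slope dx_{Nadir}/dx_{Largo} = −0.25 < 0: the reaction function is downward-sloping, so the choices are strategic substitutes.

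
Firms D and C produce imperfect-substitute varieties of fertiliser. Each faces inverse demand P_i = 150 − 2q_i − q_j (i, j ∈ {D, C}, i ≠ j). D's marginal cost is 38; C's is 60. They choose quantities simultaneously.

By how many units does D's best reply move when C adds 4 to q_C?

-1

Firm D's profit: π = q_D(150 − 2q_D − q_C) − 38q_D.
∂π/∂q_D = 112 − 4q_D − q_C = 0 ⇒ q_D = 28 − 0.25q_C.
The reaction-function slope is −0.25, so a 4-unit rise in q_C moves q_D by −0.25 × 4 = −1. D's best response falls — the actions are strategic substitutes.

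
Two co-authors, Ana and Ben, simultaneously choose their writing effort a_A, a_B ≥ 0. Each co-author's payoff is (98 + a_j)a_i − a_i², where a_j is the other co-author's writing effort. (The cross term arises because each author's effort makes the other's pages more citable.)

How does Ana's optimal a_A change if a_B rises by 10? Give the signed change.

Ana's payoff is (98 + a_B)a_A − a_A².
∂π/∂a_A = 98 + a_B − 2a_A = 0, so a_A = 49 + 0.5a_B.
The reaction-function slope is 0.5, so a 10-unit rise in a_B moves a_A by 0.5 × 10 = 5. Ana's best response rises — the actions are strategic complements.

5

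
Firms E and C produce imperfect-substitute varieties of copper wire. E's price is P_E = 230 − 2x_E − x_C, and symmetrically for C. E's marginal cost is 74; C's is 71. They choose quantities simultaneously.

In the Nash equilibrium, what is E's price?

136

Firm E's profit: π = x_E(230 − 2x_E − x_C) − 74x_E.
∂π/∂x_E = 156 − 4x_E − x_C = 0 ⇒ x_E = 39 − 0.25x_C.
Similarly x_C = 39.75 − 0.25x_E.
Plugging x_C into E's best response: x_E = 39 − 0.25(39.75 − 0.25x_E) ⇒ 0.9375x_E = 29.0625, so x_E = 31.
Then x_C = 39.75 − 0.25·31 = 32.
P_E = 230 − 2·31 − 32 = 136.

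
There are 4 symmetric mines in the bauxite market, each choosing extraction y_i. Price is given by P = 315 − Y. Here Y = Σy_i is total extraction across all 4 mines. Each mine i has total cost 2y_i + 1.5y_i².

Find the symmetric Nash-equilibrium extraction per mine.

A representative mine's profit is π_i = y_i(315 − Y) − 2y_i − 1.5y_i², with Y = y_i + Σ_{j≠i} y_j.
First-order condition: 313 − 5y_i − Σ_{j≠i} y_j = 0.
With identical mines, set every y_j = y: then 313 − 5y − 3y = 0, i.e. y = 313/8 = 39.125.

39.125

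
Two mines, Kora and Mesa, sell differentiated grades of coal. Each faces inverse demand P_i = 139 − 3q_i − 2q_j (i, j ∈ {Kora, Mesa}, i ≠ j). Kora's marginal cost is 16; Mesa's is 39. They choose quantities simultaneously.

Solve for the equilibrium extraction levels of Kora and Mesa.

Mine Kora's profit: π = q_{Kora}(139 − 3q_{Kora} − 2q_{Mesa}) − 16q_{Kora}.
∂π/∂q_{Kora} = 123 − 6q_{Kora} − 2q_{Mesa} = 0 ⇒ q_{Kora} = 20.5 − (1/3)q_{Mesa}.
Similarly q_{Mesa} = 50/3 − (1/3)q_{Kora}.
Solving the two reaction functions simultaneously: (1 − (−1/3)(−1/3))q_{Kora} = 20.5 − (1/3)·(50/3), so (8/9)q_{Kora} = 269/18 and q_{Kora} = 16.8125.
Then q_{Mesa} = 50/3 − (1/3)·16.8125 = 11.0625.

16.8125, 11.0625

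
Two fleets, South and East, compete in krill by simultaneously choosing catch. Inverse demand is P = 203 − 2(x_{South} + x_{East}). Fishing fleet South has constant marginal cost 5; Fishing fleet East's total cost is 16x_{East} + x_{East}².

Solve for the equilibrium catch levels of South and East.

Fishing fleet South's profit: π = x_{South}(203 − 2(x_{South} + x_{East})) − 5x_{South}.
∂π/∂x_{South} = 198 − 4x_{South} − 2x_{East} = 0, so x_{South} = 49.5 − 0.5x_{East}.
For East: ∂π/∂x_{East} = 187 − 6x_{East} − 2x_{South} = 0 ⇒ x_{East} = 187/6 − (1/3)x_{South}.
Substituting the second reaction function into the first: x_{South} = 49.5 − 0.5(187/6 − (1/3)x_{South}), which gives (5/6)x_{South} = 407/12 ⇒ x_{South} = 40.7.
Then x_{East} = 187/6 − (1/3)·40.7 = 17.6.

40.7, 17.6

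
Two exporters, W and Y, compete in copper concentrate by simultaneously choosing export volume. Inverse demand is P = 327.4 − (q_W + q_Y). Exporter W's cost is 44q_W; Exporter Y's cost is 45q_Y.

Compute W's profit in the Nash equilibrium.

8987.04

Exporter W's profit: π = q_W(327.4 − (q_W + q_Y)) − 44q_W.
∂π/∂q_W = 283.4 − 2q_W − q_Y = 0, so q_W = 141.7 − 0.5q_Y.
By the same steps for Y: q_Y = 141.2 − 0.5q_W.
Plugging q_Y into W's best response: q_W = 141.7 − 0.5(141.2 − 0.5q_W) ⇒ 0.75q_W = 71.1, so q_W = 94.8.
Then q_Y = 141.2 − 0.5·94.8 = 93.8.
Price P = 327.4 − 188.6 = 138.8.
W's profit: (138.8 − 44)·94.8 = 8987.04.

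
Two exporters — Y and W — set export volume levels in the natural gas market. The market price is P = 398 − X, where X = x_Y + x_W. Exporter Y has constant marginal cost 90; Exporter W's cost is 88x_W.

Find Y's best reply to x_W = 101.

Exporter Y's profit: π = x_Y(398 − (x_Y + x_W)) − 90x_Y.
∂π/∂x_Y = 308 − 2x_Y − x_W = 0, so x_Y = 154 − 0.5x_W.
At x_W = 101: x_Y = 154 − 0.5·101 = 103.5.

103.5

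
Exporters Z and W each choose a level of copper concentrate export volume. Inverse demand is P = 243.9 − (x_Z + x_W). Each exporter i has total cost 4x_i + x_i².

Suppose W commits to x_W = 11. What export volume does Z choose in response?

57.225

Exporter Z's profit: π = x_Z(243.9 − (x_Z + x_W)) − 4x_Z − x_Z².
∂π/∂x_Z = 239.9 − 4x_Z − x_W = 0, so x_Z = 59.975 − 0.25x_W.
At x_W = 11: x_Z = 59.975 − 0.25·11 = 57.225.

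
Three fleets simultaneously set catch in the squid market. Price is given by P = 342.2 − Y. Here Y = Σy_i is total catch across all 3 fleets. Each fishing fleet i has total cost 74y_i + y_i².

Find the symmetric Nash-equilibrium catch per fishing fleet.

A representative fishing fleet's profit is π_i = y_i(342.2 − Y) − 74y_i − y_i², with Y = y_i + Σ_{j≠i} y_j.
First-order condition: 268.2 − 4y_i − Σ_{j≠i} y_j = 0.
In a symmetric equilibrium every fishing fleet chooses the same y, so Σ_{j≠i} y_j = 2y. The condition becomes 268.2 − 6y = 0, giving y = 268.2/6 = 44.7.

44.7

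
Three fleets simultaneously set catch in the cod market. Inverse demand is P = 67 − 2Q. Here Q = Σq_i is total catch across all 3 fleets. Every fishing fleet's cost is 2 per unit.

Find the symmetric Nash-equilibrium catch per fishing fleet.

A representative fishing fleet's profit is π_i = q_i(67 − 2Q) − 2q_i, with Q = q_i + Σ_{j≠i} q_j.
First-order condition: 65 − 4q_i − 2Σ_{j≠i} q_j = 0.
In a symmetric equilibrium every fishing fleet chooses the same q, so Σ_{j≠i} q_j = 2q. The condition becomes 65 − 8q = 0, giving q = 65/8 = 8.125.

8.125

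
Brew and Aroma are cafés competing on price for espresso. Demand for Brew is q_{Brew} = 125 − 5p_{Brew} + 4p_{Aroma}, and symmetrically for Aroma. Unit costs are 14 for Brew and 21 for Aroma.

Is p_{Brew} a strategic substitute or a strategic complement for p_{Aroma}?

Brew's profit: π = (p_{Brew} − 14)(125 − 5p_{Brew} + 4p_{Aroma}).
∂π/∂p_{Brew} = 195 − 10p_{Brew} + 4p_{Aroma} = 0 ⇒ p_{Brew} = 19.5 + 0.4p_{Aroma}.
The best-response slope dp_{Brew}/dp_{Aroma} = 0.4 > 0: the reaction function is upward-sloping, so the choices are strategic complements.

strategic complements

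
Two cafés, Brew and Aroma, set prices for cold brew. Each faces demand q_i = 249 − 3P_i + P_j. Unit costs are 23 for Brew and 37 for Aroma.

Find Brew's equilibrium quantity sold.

125.4

Brew's profit: π = (P_{Brew} − 23)(249 − 3P_{Brew} + P_{Aroma}).
∂π/∂P_{Brew} = 318 − 6P_{Brew} + P_{Aroma} = 0 ⇒ P_{Brew} = 53 + (1/6)P_{Aroma}.
Similarly P_{Aroma} = 60 + (1/6)P_{Brew}.
Solving the two reaction functions simultaneously: (1 − (1/6)(1/6))P_{Brew} = 53 + (1/6)·60, so (35/36)P_{Brew} = 63 and P_{Brew} = 64.8.
Then P_{Aroma} = 60 + (1/6)·64.8 = 70.8.
q_{Brew} = 249 − 3·64.8 + 70.8 = 125.4.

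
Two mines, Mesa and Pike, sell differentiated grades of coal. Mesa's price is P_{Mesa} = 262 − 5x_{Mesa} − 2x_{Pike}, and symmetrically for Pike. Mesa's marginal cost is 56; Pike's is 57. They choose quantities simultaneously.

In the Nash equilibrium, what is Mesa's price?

Mine Mesa's profit: π = x_{Mesa}(262 − 5x_{Mesa} − 2x_{Pike}) − 56x_{Mesa}.
∂π/∂x_{Mesa} = 206 − 10x_{Mesa} − 2x_{Pike} = 0 ⇒ x_{Mesa} = 20.6 − 0.2x_{Pike}.
Similarly x_{Pike} = 20.5 − 0.2x_{Mesa}.
Plugging x_{Pike} into Mesa's best response: x_{Mesa} = 20.6 − 0.2(20.5 − 0.2x_{Mesa}) ⇒ 0.96x_{Mesa} = 16.5, so x_{Mesa} = 17.1875.
Then x_{Pike} = 20.5 − 0.2·17.1875 = 17.0625.
P_{Mesa} = 262 − 5·17.1875 − 2·17.0625 = 141.9375.

141.9375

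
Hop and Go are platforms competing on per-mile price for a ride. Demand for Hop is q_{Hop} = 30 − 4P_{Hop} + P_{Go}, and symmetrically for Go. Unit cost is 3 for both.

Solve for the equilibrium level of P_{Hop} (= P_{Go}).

Hop's profit: π = (P_{Hop} − 3)(30 − 4P_{Hop} + P_{Go}).
∂π/∂P_{Hop} = 42 − 8P_{Hop} + P_{Go} = 0 ⇒ P_{Hop} = 5.25 + 0.125P_{Go}.
By symmetry P_{Go} = P_{Hop}; substituting into the reaction function, 0.875P_{Hop} = 5.25 and P_{Hop} = 6.

6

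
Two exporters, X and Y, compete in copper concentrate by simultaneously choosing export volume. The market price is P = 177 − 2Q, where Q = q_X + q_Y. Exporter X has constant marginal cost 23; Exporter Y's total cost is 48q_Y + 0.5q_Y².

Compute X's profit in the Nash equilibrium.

2048

Exporter X's profit: π = q_X(177 − 2(q_X + q_Y)) − 23q_X.
∂π/∂q_X = 154 − 4q_X − 2q_Y = 0, so q_X = 38.5 − 0.5q_Y.
For Y: ∂π/∂q_Y = 129 − 5q_Y − 2q_X = 0 ⇒ q_Y = 25.8 − 0.4q_X.
Substituting the second reaction function into the first: q_X = 38.5 − 0.5(25.8 − 0.4q_X), which gives 0.8q_X = 25.6 ⇒ q_X = 32.
Then q_Y = 25.8 − 0.4·32 = 13.
Price P = 177 − 2·45 = 87.
X's profit: (87 − 23)·32 = 2048.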